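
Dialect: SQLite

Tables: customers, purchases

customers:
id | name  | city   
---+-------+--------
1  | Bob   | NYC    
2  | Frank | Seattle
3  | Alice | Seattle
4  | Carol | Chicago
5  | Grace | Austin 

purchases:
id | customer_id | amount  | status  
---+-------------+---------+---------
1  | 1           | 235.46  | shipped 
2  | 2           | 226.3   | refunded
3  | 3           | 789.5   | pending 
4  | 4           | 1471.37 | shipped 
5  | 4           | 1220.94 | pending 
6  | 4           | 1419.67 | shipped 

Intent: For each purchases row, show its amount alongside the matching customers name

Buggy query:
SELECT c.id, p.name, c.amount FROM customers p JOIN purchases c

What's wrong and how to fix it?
Bug: Missing join condition: each purchases row is matched to all customers rows instead of just its own

Fix: Add ON c.customer_id = p.id to the JOIN

Corrected query:
SELECT c.id, p.name, c.amount FROM customers p JOIN purchases c ON c.customer_id = p.id

Result:
id | name  | amount 
---+-------+--------
1  | Bob   | 235.46 
2  | Frank | 226.3  
3  | Alice | 789.5  
4  | Carol | 1471.37
5  | Carol | 1220.94
6  | Carol | 1419.67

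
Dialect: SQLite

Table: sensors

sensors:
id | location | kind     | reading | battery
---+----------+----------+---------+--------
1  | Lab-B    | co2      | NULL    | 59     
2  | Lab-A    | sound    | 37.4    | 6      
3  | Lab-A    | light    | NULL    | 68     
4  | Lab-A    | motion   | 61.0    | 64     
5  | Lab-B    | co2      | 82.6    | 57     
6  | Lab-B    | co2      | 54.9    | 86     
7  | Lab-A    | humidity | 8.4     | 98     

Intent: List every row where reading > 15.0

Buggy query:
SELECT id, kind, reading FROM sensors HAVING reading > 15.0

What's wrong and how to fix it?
Bug: This is a non-aggregate query (no GROUP BY, no aggregates), so in SQLite the HAVING clause is invalid here; a row-level condition belongs in WHERE

Fix: Replace HAVING with WHERE since the condition applies to individual rows

Corrected query:
SELECT id, kind, reading FROM sensors WHERE reading > 15.0

Result:
id | kind   | reading
---+--------+--------
2  | sound  | 37.4   
4  | motion | 61     
5  | co2    | 82.6   
6  | co2    | 54.9   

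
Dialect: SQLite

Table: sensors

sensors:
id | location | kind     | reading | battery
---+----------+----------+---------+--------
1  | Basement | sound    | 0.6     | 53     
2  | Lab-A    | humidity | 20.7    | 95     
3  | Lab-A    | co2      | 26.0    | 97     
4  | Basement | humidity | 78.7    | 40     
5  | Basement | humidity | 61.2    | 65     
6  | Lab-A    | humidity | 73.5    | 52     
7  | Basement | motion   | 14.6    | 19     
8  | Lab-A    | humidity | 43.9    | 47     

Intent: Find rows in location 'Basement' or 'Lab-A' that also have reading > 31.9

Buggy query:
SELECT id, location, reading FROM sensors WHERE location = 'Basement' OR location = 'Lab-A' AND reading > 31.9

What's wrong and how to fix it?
Bug: Without parentheses, AND is evaluated before OR, so the reading filter only applies to the 'Lab-A' branch

Fix: Group the OR with parentheses (or use IN), then AND the threshold

Corrected query:
SELECT id, location, reading FROM sensors WHERE (location = 'Basement' OR location = 'Lab-A') AND reading > 31.9

Result:
id | location | reading
---+----------+--------
4  | Basement | 78.7   
5  | Basement | 61.2   
6  | Lab-A    | 73.5   
8  | Lab-A    | 43.9   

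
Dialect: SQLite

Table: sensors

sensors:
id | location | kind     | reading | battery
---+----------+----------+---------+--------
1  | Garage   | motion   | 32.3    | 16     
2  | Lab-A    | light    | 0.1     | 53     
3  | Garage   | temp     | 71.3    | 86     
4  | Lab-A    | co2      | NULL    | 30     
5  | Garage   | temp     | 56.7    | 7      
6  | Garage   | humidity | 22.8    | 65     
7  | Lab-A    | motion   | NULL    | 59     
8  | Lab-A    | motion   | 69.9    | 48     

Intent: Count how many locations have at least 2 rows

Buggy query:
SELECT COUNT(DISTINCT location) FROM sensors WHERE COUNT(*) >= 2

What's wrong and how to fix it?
Bug: WHERE filters individual rows, not groups, so a group-level COUNT is invalid there

Fix: Use a subquery that GROUPs and filters with HAVING, then count its rows

Corrected query:
SELECT COUNT(*) FROM (SELECT location FROM sensors GROUP BY location HAVING COUNT(*) >= 2)

Result:
COUNT(*)
--------
2       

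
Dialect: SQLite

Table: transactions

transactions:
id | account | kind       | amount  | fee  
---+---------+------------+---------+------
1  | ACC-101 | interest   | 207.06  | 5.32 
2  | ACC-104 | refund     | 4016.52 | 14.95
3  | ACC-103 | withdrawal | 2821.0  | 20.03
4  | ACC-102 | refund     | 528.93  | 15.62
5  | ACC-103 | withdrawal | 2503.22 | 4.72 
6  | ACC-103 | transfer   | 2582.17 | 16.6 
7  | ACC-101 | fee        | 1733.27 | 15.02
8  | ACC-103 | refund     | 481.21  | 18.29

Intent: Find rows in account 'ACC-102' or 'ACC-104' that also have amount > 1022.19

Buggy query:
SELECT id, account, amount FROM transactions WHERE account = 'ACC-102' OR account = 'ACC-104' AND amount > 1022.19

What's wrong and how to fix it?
Bug: Without parentheses, AND is evaluated before OR, so the amount filter only applies to the 'ACC-104' branch

Fix: Add parentheses around the OR so the AND applies to both alternatives

Corrected query:
SELECT id, account, amount FROM transactions WHERE (account = 'ACC-102' OR account = 'ACC-104') AND amount > 1022.19

Result:
id | account | amount 
---+---------+--------
2  | ACC-104 | 4016.52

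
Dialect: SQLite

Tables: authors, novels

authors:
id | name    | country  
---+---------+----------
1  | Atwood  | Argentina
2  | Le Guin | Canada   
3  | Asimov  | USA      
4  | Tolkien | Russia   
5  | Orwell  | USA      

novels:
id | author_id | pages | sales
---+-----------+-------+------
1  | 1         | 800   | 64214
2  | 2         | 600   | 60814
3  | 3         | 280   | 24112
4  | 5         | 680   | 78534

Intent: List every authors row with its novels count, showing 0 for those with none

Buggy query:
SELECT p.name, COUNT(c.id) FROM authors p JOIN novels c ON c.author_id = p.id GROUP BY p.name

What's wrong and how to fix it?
Bug: INNER JOIN drops authors rows that have no matching novels rows

Fix: Switch to LEFT JOIN to retain unmatched parent rows

Corrected query:
SELECT p.name, COUNT(c.id) FROM authors p LEFT JOIN novels c ON c.author_id = p.id GROUP BY p.name

Result:
name    | COUNT(c.id)
--------+------------
Asimov  | 1          
Atwood  | 1          
Le Guin | 1          
Orwell  | 1          
Tolkien | 0          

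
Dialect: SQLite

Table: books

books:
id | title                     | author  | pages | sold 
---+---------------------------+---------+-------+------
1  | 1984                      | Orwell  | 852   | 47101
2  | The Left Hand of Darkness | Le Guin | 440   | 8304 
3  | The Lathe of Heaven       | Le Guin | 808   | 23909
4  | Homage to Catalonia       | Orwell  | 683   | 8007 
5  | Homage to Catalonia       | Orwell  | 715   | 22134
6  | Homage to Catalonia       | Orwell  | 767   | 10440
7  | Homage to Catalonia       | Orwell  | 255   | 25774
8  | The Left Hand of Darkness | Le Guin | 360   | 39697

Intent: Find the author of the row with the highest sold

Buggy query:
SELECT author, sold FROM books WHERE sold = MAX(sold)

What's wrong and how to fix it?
Bug: WHERE is evaluated per row; an aggregate over the whole table isn't defined there

Fix: Wrap MAX in a scalar subquery so WHERE compares against a single value

Corrected query:
SELECT author, sold FROM books WHERE sold = (SELECT MAX(sold) FROM books)

Result:
author | sold 
-------+------
Orwell | 47101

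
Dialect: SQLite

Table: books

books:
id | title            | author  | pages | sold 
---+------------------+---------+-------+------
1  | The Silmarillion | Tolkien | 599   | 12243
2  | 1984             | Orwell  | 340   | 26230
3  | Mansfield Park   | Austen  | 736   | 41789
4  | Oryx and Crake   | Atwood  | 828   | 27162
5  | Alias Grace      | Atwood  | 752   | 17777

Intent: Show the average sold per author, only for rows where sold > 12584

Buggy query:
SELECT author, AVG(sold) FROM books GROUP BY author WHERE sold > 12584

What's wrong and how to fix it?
Bug: Row-level WHERE must come before GROUP BY in the clause order

Fix: Place WHERE between FROM and GROUP BY

Corrected query:
SELECT author, AVG(sold) FROM books WHERE sold > 12584 GROUP BY author

Result:
author | AVG(sold)
-------+----------
Atwood | 22469.5  
Austen | 41789    
Orwell | 26230    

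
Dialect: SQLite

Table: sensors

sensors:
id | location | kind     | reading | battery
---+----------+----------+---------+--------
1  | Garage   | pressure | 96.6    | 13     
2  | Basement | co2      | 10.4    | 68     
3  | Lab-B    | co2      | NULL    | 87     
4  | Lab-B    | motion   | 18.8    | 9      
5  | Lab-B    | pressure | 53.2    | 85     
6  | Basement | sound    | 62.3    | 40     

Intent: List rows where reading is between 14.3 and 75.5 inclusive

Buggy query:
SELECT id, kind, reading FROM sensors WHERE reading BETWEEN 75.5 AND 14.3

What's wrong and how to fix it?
Bug: BETWEEN expects the lower bound first; with 75.5 AND 14.3 the range is empty

Fix: Swap the bounds so the smaller value comes first

Corrected query:
SELECT id, kind, reading FROM sensors WHERE reading BETWEEN 14.3 AND 75.5

Result:
id | kind     | reading
---+----------+--------
4  | motion   | 18.8   
5  | pressure | 53.2   
6  | sound    | 62.3   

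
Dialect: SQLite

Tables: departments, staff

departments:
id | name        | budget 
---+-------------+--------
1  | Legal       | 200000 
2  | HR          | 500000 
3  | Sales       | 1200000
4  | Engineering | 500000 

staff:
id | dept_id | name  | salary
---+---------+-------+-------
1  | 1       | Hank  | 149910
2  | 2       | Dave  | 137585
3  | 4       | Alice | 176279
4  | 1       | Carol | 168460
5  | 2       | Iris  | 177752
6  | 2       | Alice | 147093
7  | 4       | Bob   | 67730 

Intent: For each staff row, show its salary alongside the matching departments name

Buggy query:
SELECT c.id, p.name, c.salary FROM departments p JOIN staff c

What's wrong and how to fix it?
Bug: JOIN with no ON clause produces a cartesian product; every staff row pairs with every departments row

Fix: Specify the join condition linking the foreign key to the parent id

Corrected query:
SELECT c.id, p.name, c.salary FROM departments p JOIN staff c ON c.dept_id = p.id

Result:
id | name        | salary
---+-------------+-------
1  | Legal       | 149910
2  | HR          | 137585
3  | Engineering | 176279
4  | Legal       | 168460
5  | HR          | 177752
6  | HR          | 147093
7  | Engineering | 67730 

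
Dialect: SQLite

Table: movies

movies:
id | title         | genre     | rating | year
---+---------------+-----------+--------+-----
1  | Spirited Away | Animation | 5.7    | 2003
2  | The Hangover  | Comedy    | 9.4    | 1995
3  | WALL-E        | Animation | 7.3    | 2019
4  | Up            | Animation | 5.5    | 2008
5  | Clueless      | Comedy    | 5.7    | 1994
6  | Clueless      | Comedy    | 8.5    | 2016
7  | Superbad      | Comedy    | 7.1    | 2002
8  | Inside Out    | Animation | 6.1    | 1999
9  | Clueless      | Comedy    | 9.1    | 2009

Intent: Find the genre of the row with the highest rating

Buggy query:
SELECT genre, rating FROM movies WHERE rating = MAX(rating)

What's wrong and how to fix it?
Bug: WHERE is evaluated per row; an aggregate over the whole table isn't defined there

Fix: Use a subquery: WHERE rating = (SELECT MAX(rating) FROM movies)

Corrected query:
SELECT genre, rating FROM movies WHERE rating = (SELECT MAX(rating) FROM movies)

Result:
genre  | rating
-------+-------
Comedy | 9.4   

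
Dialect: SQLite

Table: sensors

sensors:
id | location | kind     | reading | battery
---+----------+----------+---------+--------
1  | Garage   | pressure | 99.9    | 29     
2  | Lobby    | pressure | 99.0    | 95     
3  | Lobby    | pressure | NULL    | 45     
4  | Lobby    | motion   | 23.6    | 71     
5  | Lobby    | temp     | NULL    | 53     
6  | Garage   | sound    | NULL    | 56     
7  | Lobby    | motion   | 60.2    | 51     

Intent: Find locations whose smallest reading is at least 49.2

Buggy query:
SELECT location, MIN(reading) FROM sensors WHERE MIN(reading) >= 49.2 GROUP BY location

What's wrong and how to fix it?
Bug: MIN() in WHERE is a misuse of aggregate

Fix: Use HAVING for the per-group MIN condition

Corrected query:
SELECT location, MIN(reading) FROM sensors GROUP BY location HAVING MIN(reading) >= 49.2

Result:
location | MIN(reading)
---------+-------------
Garage   | 99.9        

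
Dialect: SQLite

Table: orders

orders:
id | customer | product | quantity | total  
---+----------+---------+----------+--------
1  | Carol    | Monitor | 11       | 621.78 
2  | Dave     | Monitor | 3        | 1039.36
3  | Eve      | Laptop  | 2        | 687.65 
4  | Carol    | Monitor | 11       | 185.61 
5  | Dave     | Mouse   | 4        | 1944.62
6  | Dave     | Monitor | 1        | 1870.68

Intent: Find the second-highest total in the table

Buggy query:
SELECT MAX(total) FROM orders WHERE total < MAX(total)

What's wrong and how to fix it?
Bug: The inner MAX is an aggregate inside WHERE, which is not allowed

Fix: Compute the overall MAX in a subquery, then take MAX of rows below it

Corrected query:
SELECT MAX(total) FROM orders WHERE total < (SELECT MAX(total) FROM orders)

Result:
MAX(total)
----------
1870.68   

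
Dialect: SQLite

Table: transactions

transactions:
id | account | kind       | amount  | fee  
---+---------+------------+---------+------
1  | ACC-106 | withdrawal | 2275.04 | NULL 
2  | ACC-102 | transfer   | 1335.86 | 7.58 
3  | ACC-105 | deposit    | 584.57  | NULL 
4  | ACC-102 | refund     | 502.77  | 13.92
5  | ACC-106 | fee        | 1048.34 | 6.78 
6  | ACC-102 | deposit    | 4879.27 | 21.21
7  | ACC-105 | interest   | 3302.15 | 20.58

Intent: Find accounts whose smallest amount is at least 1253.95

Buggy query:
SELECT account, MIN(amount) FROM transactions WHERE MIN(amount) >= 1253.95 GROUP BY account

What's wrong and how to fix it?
Bug: MIN() in WHERE is a misuse of aggregate

Fix: Replace WHERE with HAVING after the GROUP BY

Corrected query:
SELECT account, MIN(amount) FROM transactions GROUP BY account HAVING MIN(amount) >= 1253.95

Result:
(no rows)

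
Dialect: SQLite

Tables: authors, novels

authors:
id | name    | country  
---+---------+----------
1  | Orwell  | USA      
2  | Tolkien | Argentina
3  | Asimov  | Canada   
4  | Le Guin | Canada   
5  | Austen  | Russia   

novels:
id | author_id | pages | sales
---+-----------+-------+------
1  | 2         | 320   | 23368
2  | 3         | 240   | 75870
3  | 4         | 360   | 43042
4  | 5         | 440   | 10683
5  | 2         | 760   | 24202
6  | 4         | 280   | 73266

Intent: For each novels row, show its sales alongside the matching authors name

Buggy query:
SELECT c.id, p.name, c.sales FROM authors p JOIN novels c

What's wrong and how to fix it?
Bug: Missing join condition: each novels row is matched to all authors rows instead of just its own

Fix: Specify the join condition linking the foreign key to the parent id

Corrected query:
SELECT c.id, p.name, c.sales FROM authors p JOIN novels c ON c.author_id = p.id

Result:
id | name    | sales
---+---------+------
1  | Tolkien | 23368
2  | Asimov  | 75870
3  | Le Guin | 43042
4  | Austen  | 10683
5  | Tolkien | 24202
6  | Le Guin | 73266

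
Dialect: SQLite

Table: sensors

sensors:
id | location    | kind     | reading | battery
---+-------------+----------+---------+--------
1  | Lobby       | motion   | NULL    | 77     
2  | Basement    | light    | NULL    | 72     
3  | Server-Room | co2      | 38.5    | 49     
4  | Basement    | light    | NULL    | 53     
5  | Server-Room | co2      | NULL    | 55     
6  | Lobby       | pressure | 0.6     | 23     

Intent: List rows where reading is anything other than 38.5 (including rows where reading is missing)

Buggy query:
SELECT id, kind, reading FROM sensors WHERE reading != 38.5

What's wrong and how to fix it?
Bug: 'reading != 38.5' is unknown when reading is NULL, so NULL rows are silently excluded

Fix: Handle NULL separately with IS NULL alongside the inequality

Corrected query:
SELECT id, kind, reading FROM sensors WHERE reading != 38.5 OR reading IS NULL

Result:
id | kind     | reading
---+----------+--------
1  | motion   | NULL   
2  | light    | NULL   
4  | light    | NULL   
5  | co2      | NULL   
6  | pressure | 0.6    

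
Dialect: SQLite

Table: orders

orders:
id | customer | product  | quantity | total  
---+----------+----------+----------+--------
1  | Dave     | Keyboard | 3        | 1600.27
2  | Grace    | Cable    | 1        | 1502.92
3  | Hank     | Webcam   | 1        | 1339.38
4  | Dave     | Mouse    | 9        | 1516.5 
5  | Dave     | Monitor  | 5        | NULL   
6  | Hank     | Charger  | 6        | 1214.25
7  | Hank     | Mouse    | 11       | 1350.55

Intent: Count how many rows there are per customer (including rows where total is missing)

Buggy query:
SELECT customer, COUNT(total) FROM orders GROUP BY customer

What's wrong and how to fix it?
Bug: COUNT(column) counts non-NULL values only; rows with NULL total aren't counted

Fix: Replace COUNT(total) with COUNT(*)

Corrected query:
SELECT customer, COUNT(*) FROM orders GROUP BY customer

Result:
customer | COUNT(*)
---------+---------
Dave     | 3       
Grace    | 1       
Hank     | 3       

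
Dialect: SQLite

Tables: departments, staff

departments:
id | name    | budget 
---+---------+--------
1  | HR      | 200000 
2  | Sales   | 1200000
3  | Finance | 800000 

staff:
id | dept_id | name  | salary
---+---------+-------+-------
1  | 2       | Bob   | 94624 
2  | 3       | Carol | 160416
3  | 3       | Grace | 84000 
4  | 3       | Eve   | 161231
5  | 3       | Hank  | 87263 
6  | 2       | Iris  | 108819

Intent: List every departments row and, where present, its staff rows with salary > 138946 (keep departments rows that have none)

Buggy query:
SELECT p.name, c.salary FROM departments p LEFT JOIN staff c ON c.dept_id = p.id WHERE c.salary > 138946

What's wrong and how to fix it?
Bug: Filtering c.salary in WHERE discards the NULL rows produced by LEFT JOIN, turning it into an inner join

Fix: Put 'c.salary > 138946' in the JOIN's ON clause instead of WHERE

Corrected query:
SELECT p.name, c.salary FROM departments p LEFT JOIN staff c ON c.dept_id = p.id AND c.salary > 138946

Result:
name    | salary
--------+-------
HR      | NULL  
Sales   | NULL  
Finance | 160416
Finance | 161231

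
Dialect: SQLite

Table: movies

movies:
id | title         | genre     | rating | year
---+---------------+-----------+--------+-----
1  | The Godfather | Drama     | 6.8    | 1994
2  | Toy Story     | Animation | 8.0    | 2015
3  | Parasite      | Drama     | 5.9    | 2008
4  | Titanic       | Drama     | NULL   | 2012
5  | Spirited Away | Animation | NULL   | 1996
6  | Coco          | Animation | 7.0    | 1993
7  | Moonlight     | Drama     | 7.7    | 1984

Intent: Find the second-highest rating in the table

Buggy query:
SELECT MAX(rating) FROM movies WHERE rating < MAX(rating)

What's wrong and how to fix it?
Bug: MAX(rating) on the right of the comparison is an aggregate-in-WHERE error

Fix: Compute the overall MAX in a subquery, then take MAX of rows below it

Corrected query:
SELECT MAX(rating) FROM movies WHERE rating < (SELECT MAX(rating) FROM movies)

Result:
MAX(rating)
-----------
7.7        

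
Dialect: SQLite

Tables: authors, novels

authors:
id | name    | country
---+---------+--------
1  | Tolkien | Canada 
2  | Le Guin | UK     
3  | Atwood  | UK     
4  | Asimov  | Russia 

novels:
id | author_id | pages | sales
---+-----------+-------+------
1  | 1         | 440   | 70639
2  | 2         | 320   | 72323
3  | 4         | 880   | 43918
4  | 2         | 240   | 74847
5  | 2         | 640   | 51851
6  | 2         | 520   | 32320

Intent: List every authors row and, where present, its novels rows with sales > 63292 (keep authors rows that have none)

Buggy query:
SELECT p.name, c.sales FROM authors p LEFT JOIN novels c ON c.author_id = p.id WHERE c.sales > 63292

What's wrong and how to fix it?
Bug: A WHERE condition on the right-hand table after LEFT JOIN drops unmatched parents

Fix: Put 'c.sales > 63292' in the JOIN's ON clause instead of WHERE

Corrected query:
SELECT p.name, c.sales FROM authors p LEFT JOIN novels c ON c.author_id = p.id AND c.sales > 63292

Result:
name    | sales
--------+------
Tolkien | 70639
Le Guin | 72323
Le Guin | 74847
Atwood  | NULL 
Asimov  | NULL 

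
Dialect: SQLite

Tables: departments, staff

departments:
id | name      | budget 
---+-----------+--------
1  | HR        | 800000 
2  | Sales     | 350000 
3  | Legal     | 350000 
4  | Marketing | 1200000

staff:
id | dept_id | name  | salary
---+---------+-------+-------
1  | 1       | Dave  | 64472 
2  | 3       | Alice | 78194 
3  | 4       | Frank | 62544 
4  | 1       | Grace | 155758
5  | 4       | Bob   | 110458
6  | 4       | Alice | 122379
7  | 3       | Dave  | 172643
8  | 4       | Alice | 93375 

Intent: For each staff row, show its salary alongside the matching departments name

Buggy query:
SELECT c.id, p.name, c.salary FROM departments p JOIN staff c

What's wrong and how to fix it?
Bug: JOIN with no ON clause produces a cartesian product; every staff row pairs with every departments row

Fix: Specify the join condition linking the foreign key to the parent id

Corrected query:
SELECT c.id, p.name, c.salary FROM departments p JOIN staff c ON c.dept_id = p.id

Result:
id | name      | salary
---+-----------+-------
1  | HR        | 64472 
2  | Legal     | 78194 
3  | Marketing | 62544 
4  | HR        | 155758
5  | Marketing | 110458
6  | Marketing | 122379
7  | Legal     | 172643
8  | Marketing | 93375 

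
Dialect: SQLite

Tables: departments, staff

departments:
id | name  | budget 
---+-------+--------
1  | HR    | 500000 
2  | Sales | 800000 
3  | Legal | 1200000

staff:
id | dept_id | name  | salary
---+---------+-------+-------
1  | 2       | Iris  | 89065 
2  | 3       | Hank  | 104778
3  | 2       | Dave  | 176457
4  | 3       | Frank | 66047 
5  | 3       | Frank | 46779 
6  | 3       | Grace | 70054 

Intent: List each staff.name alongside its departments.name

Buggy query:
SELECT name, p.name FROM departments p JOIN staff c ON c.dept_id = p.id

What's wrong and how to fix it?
Bug: 'name' exists in both joined tables, so the database can't tell which one is meant

Fix: Qualify the column with its table alias (c.name)

Corrected query:
SELECT c.name, p.name FROM departments p JOIN staff c ON c.dept_id = p.id

Result:
name  | name 
------+------
Iris  | Sales
Hank  | Legal
Dave  | Sales
Frank | Legal
Frank | Legal
Grace | Legal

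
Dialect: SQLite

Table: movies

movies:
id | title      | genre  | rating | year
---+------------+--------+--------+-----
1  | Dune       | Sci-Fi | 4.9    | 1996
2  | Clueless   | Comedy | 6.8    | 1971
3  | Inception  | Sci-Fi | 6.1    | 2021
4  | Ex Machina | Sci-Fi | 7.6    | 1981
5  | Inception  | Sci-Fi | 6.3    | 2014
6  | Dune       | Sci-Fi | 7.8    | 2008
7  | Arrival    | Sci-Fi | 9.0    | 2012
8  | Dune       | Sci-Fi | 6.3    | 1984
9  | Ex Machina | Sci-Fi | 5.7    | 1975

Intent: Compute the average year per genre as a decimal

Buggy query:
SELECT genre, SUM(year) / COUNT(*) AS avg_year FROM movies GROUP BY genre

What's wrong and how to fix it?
Bug: Both operands are integers, so '/' performs integer division and truncates

Fix: Multiply by 1.0 (or CAST to REAL) to force floating-point division

Corrected query:
SELECT genre, SUM(year) * 1.0 / COUNT(*) AS avg_year FROM movies GROUP BY genre

Result:
genre  | avg_year
-------+---------
Comedy | 1971    
Sci-Fi | 1998.875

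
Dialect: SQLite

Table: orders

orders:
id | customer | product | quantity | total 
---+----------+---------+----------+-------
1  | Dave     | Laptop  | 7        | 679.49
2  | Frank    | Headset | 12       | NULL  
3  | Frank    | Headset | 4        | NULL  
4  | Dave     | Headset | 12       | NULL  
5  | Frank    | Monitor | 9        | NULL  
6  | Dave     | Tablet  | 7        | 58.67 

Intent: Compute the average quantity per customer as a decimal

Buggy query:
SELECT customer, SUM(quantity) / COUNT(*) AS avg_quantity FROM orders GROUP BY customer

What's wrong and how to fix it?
Bug: SUM(quantity) and COUNT(*) are both integers; the division truncates the fractional part

Fix: Multiply by 1.0 (or CAST to REAL) to force floating-point division

Corrected query:
SELECT customer, SUM(quantity) * 1.0 / COUNT(*) AS avg_quantity FROM orders GROUP BY customer

Result:
customer | avg_quantity
---------+-------------
Dave     | 8.666667    
Frank    | 8.333333    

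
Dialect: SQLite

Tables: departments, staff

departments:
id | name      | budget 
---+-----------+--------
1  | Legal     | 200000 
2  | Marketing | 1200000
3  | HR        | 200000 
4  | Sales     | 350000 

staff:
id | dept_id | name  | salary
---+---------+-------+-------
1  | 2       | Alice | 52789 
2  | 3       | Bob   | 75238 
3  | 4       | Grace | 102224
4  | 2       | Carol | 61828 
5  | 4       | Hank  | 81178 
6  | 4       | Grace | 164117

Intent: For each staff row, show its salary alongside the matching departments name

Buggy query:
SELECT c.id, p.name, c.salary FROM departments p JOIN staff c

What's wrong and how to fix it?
Bug: JOIN with no ON clause produces a cartesian product; every staff row pairs with every departments row

Fix: Add ON c.dept_id = p.id to the JOIN

Corrected query:
SELECT c.id, p.name, c.salary FROM departments p JOIN staff c ON c.dept_id = p.id

Result:
id | name      | salary
---+-----------+-------
1  | Marketing | 52789 
2  | HR        | 75238 
3  | Sales     | 102224
4  | Marketing | 61828 
5  | Sales     | 81178 
6  | Sales     | 164117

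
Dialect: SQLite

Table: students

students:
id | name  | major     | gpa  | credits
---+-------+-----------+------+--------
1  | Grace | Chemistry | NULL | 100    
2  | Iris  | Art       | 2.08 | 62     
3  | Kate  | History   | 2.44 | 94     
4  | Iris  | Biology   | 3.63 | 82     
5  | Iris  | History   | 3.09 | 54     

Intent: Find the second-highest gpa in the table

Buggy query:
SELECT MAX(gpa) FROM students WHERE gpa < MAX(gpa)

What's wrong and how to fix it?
Bug: MAX(gpa) on the right of the comparison is an aggregate-in-WHERE error

Fix: Compute the overall MAX in a subquery, then take MAX of rows below it

Corrected query:
SELECT MAX(gpa) FROM students WHERE gpa < (SELECT MAX(gpa) FROM students)

Result:
MAX(gpa)
--------
3.09    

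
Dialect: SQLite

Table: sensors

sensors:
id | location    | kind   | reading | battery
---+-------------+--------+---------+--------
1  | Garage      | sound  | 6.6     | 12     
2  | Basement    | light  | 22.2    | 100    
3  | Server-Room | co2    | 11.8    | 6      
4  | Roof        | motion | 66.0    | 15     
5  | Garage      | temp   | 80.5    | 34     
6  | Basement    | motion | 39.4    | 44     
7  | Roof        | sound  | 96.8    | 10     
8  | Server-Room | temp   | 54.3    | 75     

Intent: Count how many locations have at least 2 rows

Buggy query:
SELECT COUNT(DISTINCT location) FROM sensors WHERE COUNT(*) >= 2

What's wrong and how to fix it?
Bug: COUNT(*) cannot appear in WHERE; the per-group count doesn't exist yet

Fix: Group first with HAVING COUNT(*) >= 2, then COUNT the resulting groups

Corrected query:
SELECT COUNT(*) FROM (SELECT location FROM sensors GROUP BY location HAVING COUNT(*) >= 2)

Result:
COUNT(*)
--------
4       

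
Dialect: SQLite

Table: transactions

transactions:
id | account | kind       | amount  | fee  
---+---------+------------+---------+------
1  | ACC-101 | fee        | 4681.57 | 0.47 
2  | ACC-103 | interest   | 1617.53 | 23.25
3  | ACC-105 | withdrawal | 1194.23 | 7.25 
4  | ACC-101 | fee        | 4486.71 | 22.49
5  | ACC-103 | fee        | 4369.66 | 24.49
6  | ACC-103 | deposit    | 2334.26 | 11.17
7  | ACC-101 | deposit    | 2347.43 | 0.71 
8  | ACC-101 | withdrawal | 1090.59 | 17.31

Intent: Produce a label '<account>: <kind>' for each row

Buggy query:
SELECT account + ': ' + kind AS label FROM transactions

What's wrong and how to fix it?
Bug: '+' is numeric addition; on text columns SQLite converts them to 0 instead of concatenating

Fix: Replace + with || to concatenate text

Corrected query:
SELECT account || ': ' || kind AS label FROM transactions

Result:
label              
-------------------
ACC-101: fee       
ACC-103: interest  
ACC-105: withdrawal
ACC-101: fee       
ACC-103: fee       
ACC-103: deposit   
ACC-101: deposit   
ACC-101: withdrawal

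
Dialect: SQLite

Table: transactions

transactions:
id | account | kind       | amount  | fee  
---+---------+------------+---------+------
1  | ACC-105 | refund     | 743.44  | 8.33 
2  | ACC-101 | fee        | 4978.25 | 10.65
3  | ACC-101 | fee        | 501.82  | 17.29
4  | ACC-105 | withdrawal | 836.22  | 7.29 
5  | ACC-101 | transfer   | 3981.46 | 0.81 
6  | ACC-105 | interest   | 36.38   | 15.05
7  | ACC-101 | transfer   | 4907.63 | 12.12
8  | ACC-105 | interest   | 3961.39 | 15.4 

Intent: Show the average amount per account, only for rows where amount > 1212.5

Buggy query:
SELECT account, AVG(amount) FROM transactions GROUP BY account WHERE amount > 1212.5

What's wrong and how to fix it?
Bug: Row-level WHERE must come before GROUP BY in the clause order

Fix: Place WHERE between FROM and GROUP BY

Corrected query:
SELECT account, AVG(amount) FROM transactions WHERE amount > 1212.5 GROUP BY account

Result:
account | AVG(amount)
--------+------------
ACC-101 | 4622.446667
ACC-105 | 3961.39    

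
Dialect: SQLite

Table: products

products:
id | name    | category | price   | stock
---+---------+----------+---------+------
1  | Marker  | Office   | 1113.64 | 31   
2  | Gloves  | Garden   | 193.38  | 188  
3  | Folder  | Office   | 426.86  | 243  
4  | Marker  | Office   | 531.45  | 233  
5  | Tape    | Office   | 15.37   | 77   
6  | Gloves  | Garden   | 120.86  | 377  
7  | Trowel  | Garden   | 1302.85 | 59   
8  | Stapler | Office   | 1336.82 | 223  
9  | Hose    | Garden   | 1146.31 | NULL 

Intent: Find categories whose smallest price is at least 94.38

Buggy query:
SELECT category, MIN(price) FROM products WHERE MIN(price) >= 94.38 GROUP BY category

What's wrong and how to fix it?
Bug: MIN() in WHERE is a misuse of aggregate

Fix: Use HAVING for the per-group MIN condition

Corrected query:
SELECT category, MIN(price) FROM products GROUP BY category HAVING MIN(price) >= 94.38

Result:
category | MIN(price)
---------+-----------
Garden   | 120.86    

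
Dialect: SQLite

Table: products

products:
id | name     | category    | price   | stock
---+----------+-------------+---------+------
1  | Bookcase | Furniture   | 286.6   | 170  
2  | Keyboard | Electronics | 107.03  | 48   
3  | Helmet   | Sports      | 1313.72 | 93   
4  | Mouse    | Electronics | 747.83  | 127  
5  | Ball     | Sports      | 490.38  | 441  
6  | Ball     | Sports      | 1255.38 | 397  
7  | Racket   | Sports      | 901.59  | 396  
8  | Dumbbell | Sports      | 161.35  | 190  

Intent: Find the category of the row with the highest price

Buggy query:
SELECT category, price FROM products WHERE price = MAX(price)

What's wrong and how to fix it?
Bug: WHERE is evaluated per row; an aggregate over the whole table isn't defined there

Fix: Use a subquery: WHERE price = (SELECT MAX(price) FROM products)

Corrected query:
SELECT category, price FROM products WHERE price = (SELECT MAX(price) FROM products)

Result:
category | price  
---------+--------
Sports   | 1313.72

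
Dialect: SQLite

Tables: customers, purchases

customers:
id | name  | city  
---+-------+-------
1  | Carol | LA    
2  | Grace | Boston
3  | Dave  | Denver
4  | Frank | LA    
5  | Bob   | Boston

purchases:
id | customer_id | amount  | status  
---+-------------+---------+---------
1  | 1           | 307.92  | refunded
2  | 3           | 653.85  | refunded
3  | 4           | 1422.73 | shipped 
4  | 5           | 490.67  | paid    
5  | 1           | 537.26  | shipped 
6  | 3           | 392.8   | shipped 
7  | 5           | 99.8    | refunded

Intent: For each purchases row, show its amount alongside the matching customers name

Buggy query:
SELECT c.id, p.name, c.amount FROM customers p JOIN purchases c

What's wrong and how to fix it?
Bug: JOIN with no ON clause produces a cartesian product; every purchases row pairs with every customers row

Fix: Specify the join condition linking the foreign key to the parent id

Corrected query:
SELECT c.id, p.name, c.amount FROM customers p JOIN purchases c ON c.customer_id = p.id

Result:
id | name  | amount 
---+-------+--------
1  | Carol | 307.92 
2  | Dave  | 653.85 
3  | Frank | 1422.73
4  | Bob   | 490.67 
5  | Carol | 537.26 
6  | Dave  | 392.8  
7  | Bob   | 99.8   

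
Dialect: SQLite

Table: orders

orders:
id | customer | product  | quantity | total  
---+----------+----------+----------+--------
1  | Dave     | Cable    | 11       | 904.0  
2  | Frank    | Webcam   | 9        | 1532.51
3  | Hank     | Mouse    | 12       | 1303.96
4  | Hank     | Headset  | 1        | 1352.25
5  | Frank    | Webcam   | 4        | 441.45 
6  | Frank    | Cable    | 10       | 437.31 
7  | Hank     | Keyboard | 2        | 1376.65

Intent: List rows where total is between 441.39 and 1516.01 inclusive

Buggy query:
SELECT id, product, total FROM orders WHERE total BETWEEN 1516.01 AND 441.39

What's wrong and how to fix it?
Bug: BETWEEN expects the lower bound first; with 1516.01 AND 441.39 the range is empty

Fix: Swap the bounds so the smaller value comes first

Corrected query:
SELECT id, product, total FROM orders WHERE total BETWEEN 441.39 AND 1516.01

Result:
id | product  | total  
---+----------+--------
1  | Cable    | 904    
3  | Mouse    | 1303.96
4  | Headset  | 1352.25
5  | Webcam   | 441.45 
7  | Keyboard | 1376.65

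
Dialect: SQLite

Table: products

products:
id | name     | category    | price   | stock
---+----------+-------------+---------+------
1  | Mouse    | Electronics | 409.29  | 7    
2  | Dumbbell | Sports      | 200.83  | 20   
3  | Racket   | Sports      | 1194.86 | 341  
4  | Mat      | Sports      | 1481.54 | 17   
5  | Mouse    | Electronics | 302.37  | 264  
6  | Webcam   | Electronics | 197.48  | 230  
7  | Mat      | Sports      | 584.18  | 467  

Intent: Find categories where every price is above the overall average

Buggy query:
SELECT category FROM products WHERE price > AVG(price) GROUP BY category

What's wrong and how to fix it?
Bug: WHERE evaluates per row before aggregation, so AVG() is unavailable

Fix: Use a subquery for AVG and a HAVING MIN(...) filter so the condition holds for every row in the group

Corrected query:
SELECT category FROM products GROUP BY category HAVING MIN(price) > (SELECT AVG(price) FROM products)

Result:
(no rows)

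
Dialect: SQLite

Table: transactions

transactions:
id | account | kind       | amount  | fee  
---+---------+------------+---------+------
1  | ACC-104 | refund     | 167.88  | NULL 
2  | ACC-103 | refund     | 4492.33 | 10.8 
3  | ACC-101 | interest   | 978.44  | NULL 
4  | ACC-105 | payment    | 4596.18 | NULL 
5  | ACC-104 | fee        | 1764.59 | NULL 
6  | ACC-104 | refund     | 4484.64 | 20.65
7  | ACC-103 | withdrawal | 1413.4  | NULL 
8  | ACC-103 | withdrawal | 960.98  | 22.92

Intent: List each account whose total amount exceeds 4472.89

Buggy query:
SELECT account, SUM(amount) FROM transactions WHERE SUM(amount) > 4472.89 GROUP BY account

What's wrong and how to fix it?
Bug: Aggregate functions cannot appear in a WHERE clause

Fix: Use HAVING (which filters groups after aggregation) instead of WHERE

Corrected query:
SELECT account, SUM(amount) FROM transactions GROUP BY account HAVING SUM(amount) > 4472.89

Result:
account | SUM(amount)
--------+------------
ACC-103 | 6866.71    
ACC-104 | 6417.11    
ACC-105 | 4596.18    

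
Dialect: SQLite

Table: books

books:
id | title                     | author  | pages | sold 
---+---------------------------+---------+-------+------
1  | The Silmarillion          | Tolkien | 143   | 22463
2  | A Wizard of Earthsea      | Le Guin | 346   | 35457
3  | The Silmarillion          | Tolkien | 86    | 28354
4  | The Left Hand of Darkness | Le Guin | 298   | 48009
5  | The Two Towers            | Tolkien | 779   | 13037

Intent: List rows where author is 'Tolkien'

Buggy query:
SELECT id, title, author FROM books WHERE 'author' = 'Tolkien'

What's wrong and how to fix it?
Bug: 'author' in single quotes is a string literal, not the column; the comparison is literal-vs-literal and never true

Fix: Remove the quotes around the column name (or use double quotes for an identifier)

Corrected query:
SELECT id, title, author FROM books WHERE author = 'Tolkien'

Result:
id | title            | author 
---+------------------+--------
1  | The Silmarillion | Tolkien
3  | The Silmarillion | Tolkien
5  | The Two Towers   | Tolkien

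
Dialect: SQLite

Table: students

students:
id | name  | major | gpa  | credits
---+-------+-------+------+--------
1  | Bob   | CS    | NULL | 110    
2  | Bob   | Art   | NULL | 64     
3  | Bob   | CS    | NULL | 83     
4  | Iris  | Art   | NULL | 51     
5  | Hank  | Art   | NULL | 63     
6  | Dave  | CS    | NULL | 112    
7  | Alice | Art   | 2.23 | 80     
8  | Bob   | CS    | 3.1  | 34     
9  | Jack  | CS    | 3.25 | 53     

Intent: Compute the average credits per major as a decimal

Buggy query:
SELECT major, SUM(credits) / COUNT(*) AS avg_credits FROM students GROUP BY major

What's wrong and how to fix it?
Bug: Both operands are integers, so '/' performs integer division and truncates

Fix: Cast one side to REAL so the division keeps the fractional part

Corrected query:
SELECT major, SUM(credits) * 1.0 / COUNT(*) AS avg_credits FROM students GROUP BY major

Result:
major | avg_credits
------+------------
Art   | 64.5       
CS    | 78.4       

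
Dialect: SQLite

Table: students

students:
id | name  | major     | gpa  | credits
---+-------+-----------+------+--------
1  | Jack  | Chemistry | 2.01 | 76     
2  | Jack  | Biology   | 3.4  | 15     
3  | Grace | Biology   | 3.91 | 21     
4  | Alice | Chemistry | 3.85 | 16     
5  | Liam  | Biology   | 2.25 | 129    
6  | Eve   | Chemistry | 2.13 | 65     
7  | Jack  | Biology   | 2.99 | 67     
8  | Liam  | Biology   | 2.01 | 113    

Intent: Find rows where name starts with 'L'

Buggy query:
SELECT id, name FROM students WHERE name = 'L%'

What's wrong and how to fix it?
Bug: '=' compares the literal string including the % character; pattern matching needs LIKE

Fix: Use LIKE for wildcard pattern matching

Corrected query:
SELECT id, name FROM students WHERE name LIKE 'L%'

Result:
id | name
---+-----
5  | Liam
8  | Liam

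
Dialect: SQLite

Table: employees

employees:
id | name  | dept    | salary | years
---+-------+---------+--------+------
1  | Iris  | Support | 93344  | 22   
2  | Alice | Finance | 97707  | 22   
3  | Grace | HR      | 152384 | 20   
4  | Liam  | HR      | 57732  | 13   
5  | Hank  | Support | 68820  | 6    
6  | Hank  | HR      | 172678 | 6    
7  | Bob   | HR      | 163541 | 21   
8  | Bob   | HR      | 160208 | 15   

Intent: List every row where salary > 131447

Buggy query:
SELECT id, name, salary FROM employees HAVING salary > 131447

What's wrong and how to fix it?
Bug: HAVING filters the output of aggregation, but this query has no GROUP BY and no aggregate functions, so SQLite rejects it (HAVING clause on a non-aggregate query); the condition here is per row

Fix: Replace HAVING with WHERE since the condition applies to individual rows

Corrected query:
SELECT id, name, salary FROM employees WHERE salary > 131447

Result:
id | name  | salary
---+-------+-------
3  | Grace | 152384
6  | Hank  | 172678
7  | Bob   | 163541
8  | Bob   | 160208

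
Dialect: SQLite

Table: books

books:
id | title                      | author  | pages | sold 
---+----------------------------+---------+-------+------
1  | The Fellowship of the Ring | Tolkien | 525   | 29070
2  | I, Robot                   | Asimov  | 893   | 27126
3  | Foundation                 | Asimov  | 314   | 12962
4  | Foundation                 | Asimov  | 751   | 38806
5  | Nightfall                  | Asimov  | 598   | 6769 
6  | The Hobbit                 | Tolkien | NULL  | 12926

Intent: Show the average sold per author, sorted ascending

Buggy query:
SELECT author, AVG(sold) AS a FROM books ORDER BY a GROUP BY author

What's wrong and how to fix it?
Bug: ORDER BY appears before GROUP BY; SQL clause order requires GROUP BY first

Fix: Move ORDER BY to the end, after GROUP BY

Corrected query:
SELECT author, AVG(sold) AS a FROM books GROUP BY author ORDER BY a

Result:
author  | a       
--------+---------
Tolkien | 20998   
Asimov  | 21415.75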